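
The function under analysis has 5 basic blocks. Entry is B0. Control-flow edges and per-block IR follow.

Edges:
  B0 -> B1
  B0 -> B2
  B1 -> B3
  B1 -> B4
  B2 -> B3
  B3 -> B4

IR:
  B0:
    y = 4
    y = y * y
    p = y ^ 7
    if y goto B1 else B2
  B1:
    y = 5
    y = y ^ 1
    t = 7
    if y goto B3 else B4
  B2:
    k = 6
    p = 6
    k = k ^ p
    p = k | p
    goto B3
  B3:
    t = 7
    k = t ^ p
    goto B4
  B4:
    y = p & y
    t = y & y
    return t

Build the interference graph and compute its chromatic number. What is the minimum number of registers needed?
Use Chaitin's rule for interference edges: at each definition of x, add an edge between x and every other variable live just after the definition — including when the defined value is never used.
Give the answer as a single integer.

Block summaries:
  B0 def {p,y} use ∅
  B1 def {t,y} use ∅
  B2 def {k,p} use ∅
  B3 def {k,t} use {p}
  B4 def {t,y} use {p,y}

Backward fixpoint:
  B0: in=∅ out={p,y}
  B1: in={p} out={p,y}
  B2: in={y} out={p,y}
  B3: in={p,y} out={p,y}
  B4: in={p,y} out=∅

Interference:
  k — {p,y}
  p — {k,t,y}
  t — {p,y}
  y — {k,p,t}

Colouring:
  {k,p,y} pairwise interfere (3-clique) ⇒ χ ≥ 3
  assign k→c2 p→c0 t→c2 y→c1 — no edge inside a register ⇒ χ ≤ 3
  χ = 3

Answer: 3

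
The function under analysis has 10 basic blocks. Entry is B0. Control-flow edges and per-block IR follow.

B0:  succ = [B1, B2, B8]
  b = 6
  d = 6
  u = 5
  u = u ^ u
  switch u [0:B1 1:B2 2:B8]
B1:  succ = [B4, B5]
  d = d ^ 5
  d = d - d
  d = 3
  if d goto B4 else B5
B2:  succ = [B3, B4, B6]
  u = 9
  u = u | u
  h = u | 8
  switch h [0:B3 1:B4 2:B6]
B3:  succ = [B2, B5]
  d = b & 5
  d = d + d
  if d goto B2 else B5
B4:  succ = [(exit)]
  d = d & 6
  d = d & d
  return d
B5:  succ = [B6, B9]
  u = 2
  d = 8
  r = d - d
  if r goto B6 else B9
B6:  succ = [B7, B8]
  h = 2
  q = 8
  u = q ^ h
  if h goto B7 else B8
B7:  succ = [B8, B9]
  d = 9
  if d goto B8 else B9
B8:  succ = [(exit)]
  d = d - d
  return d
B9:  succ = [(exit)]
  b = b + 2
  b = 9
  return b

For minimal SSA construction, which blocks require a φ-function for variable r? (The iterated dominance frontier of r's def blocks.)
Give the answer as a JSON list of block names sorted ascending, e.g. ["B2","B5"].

idom tree: B1←B0 B2←B0 B3←B2 B4←B0 B5←B0 B6←B0 B7←B6 B8←B0 B9←B0
Dom∩ at merges:
  B2: preds {B0,B3}: {B0} ∩ {B0,B2,B3} = {B0}; idom=B0
  B4: preds {B1,B2}: {B0,B1} ∩ {B0,B2} = {B0}; idom=B0
  B5: preds {B1,B3}: {B0,B1} ∩ {B0,B2,B3} = {B0}; idom=B0
  B6: preds {B2,B5}: {B0,B2} ∩ {B0,B5} = {B0}; idom=B0
  B8: preds {B0,B6,B7}: {B0} ∩ {B0,B6} ∩ {B0,B6,B7} = {B0}; idom=B0
  B9: preds {B5,B7}: {B0,B5} ∩ {B0,B6,B7} = {B0}; idom=B0

DF walk-up:
  B2←B0: walk · to B0
  B2←B3: walk B3→B2 to B0
  B4←B1: walk B1 to B0
  B4←B2: walk B2 to B0
  B5←B1: walk B1 to B0
  B5←B3: walk B3→B2 to B0
  B6←B2: walk B2 to B0
  B6←B5: walk B5 to B0
  B8←B0: walk · to B0
  B8←B6: walk B6 to B0
  B8←B7: walk B7→B6 to B0
  B9←B5: walk B5 to B0
  B9←B7: walk B7→B6 to B0
  B0: DF=∅
  B1: DF={B4,B5}
  B2: DF={B2,B4,B5,B6}
  B3: DF={B2,B5}
  B4: DF=∅
  B5: DF={B6,B9}
  B6: DF={B8,B9}
  B7: DF={B8,B9}
  B8: DF=∅
  B9: DF=∅

φ for r: defs {B5}
  DF⁺ = {B6,B8,B9}

Answer: ["B6", "B8", "B9"]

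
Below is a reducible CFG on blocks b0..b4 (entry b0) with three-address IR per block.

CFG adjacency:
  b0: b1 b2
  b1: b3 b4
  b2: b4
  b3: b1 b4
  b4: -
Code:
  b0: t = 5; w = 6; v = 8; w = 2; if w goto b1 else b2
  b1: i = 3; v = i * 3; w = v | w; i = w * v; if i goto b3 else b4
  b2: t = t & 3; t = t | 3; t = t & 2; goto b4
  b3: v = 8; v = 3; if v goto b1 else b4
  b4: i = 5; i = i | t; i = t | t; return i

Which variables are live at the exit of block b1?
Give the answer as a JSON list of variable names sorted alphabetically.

def/use:
  b0: def={t,v,w} ue=∅
  b1: def={i,v,w} ue={w}
  b2: def={t} ue={t}
  b3: def={v} ue=∅
  b4: def={i} ue={t}

Live sets:
  b0: in=∅ out={t,w}
  b1: in={t,w} out={t,w}
  b2: in={t} out={t}
  b3: in={t,w} out={t,w}
  b4: in={t} out=∅

live-out(b1) = ["t", "w"]

Answer: ["t", "w"]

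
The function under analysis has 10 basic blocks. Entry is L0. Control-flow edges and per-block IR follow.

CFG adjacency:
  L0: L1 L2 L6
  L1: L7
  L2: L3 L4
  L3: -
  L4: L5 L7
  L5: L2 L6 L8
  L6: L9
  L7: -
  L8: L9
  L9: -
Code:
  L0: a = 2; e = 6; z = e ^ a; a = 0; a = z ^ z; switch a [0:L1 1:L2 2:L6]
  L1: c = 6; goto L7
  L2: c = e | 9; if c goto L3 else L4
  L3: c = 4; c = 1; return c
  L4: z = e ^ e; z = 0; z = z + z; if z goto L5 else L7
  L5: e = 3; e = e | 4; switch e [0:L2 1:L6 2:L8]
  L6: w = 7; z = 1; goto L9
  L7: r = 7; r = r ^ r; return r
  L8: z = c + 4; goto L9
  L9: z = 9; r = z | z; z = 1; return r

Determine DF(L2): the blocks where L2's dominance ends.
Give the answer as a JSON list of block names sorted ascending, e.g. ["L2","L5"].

idom tree: L1←L0 L2←L0 L3←L2 L4←L2 L5←L4 L6←L0 L7←L0 L8←L5 L9←L0
Join-block Dom:
  L2: preds {L0,L5}: {L0} ∩ {L0,L2,L4,L5} = {L0}; idom=L0
  L6: preds {L0,L5}: {L0} ∩ {L0,L2,L4,L5} = {L0}; idom=L0
  L7: preds {L1,L4}: {L0,L1} ∩ {L0,L2,L4} = {L0}; idom=L0
  L9: preds {L6,L8}: {L0,L6} ∩ {L0,L2,L4,L5,L8} = {L0}; idom=L0

DF derivation:
  L2←L0: walk · to L0
  L2←L5: walk L5→L4→L2 to L0
  L6←L0: walk · to L0
  L6←L5: walk L5→L4→L2 to L0
  L7←L1: walk L1 to L0
  L7←L4: walk L4→L2 to L0
  L9←L6: walk L6 to L0
  L9←L8: walk L8→L5→L4→L2 to L0
  L0: DF=∅
  L1: DF={L7}
  L2: DF={L2,L6,L7,L9}
  L3: DF=∅
  L4: DF={L2,L6,L7,L9}
  L5: DF={L2,L6,L9}
  L6: DF={L9}
  L7: DF=∅
  L8: DF={L9}
  L9: DF=∅

DF(L2) = ["L2", "L6", "L7", "L9"]

Answer: ["L2", "L6", "L7", "L9"]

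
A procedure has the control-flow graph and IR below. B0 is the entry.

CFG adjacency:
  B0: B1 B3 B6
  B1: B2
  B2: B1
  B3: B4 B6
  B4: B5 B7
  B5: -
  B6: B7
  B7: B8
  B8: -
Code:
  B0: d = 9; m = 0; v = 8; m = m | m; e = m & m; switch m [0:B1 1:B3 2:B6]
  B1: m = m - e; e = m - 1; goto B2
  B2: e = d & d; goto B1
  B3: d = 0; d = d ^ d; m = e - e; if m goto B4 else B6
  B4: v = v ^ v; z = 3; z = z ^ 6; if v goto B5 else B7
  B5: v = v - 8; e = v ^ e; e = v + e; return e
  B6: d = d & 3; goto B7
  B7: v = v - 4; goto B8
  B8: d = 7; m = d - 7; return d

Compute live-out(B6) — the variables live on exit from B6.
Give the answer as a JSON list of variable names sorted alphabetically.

Answer: ["v"]

Analysis:
def/use:
  B0: {d,e,m,v} / ∅
  B1: {e,m} / {e,m}
  B2: {e} / {d}
  B3: {d,m} / {e}
  B4: {v,z} / {v}
  B5: {e,v} / {e,v}
  B6: {d} / {d}
  B7: {v} / {v}
  B8: {d,m} / ∅

Backward fixpoint:
  B0 li=∅ lo={d,e,m,v}
  B1 li={d,e,m} lo={d,m}
  B2 li={d,m} lo={d,e,m}
  B3 li={e,v} lo={d,e,v}
  B4 li={e,v} lo={e,v}
  B5 li={e,v} lo=∅
  B6 li={d,v} lo={v}
  B7 li={v} lo=∅
  B8 li=∅ lo=∅

live-out(B6) = ["v"]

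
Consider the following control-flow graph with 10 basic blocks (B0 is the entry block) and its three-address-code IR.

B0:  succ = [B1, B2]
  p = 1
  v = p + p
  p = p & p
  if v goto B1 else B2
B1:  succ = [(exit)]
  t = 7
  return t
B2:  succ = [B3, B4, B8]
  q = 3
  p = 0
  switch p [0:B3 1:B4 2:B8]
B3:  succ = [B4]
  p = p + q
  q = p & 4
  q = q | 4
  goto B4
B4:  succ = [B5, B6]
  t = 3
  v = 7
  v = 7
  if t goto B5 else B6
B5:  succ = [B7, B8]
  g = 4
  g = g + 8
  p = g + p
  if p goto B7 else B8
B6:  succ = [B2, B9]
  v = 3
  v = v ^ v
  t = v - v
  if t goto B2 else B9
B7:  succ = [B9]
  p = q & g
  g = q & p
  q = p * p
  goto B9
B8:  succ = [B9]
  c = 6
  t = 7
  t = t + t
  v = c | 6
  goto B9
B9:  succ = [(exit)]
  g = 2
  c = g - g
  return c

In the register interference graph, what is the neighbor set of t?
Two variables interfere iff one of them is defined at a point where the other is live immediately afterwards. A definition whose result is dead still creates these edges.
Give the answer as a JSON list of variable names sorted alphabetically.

Block summaries:
  B0: def={p,v} ue=∅
  B1: def={t} ue=∅
  B2: def={p,q} ue=∅
  B3: def={p,q} ue={p,q}
  B4: def={t,v} ue=∅
  B5: def={g,p} ue={p}
  B6: def={t,v} ue=∅
  B7: def={g,p,q} ue={g,q}
  B8: def={c,t,v} ue=∅
  B9: def={c,g} ue=∅

Liveness:
  B0: in=∅ out=∅
  B1: in=∅ out=∅
  B2: in=∅ out={p,q}
  B3: in={p,q} out={p,q}
  B4: in={p,q} out={p,q}
  B5: in={p,q} out={g,q}
  B6: in=∅ out=∅
  B7: in={g,q} out=∅
  B8: in=∅ out=∅
  B9: in=∅ out=∅

Conflict graph:
  c↔{t}
  g↔{p,q}
  p↔{g,q,t,v}
  q↔{g,p,t,v}
  t↔{c,p,q,v}
  v↔{p,q,t}

N(t) = ["c", "p", "q", "v"]

Answer: ["c", "p", "q", "v"]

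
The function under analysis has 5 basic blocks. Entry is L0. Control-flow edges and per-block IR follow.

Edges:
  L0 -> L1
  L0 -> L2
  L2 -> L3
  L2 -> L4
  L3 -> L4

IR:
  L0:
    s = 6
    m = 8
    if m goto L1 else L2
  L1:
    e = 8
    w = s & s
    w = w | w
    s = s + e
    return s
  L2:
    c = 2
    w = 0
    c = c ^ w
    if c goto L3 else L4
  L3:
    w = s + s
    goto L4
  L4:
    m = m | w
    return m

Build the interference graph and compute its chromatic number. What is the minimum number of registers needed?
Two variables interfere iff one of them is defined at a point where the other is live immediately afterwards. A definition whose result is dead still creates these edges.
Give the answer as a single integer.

Answer: 4

Analysis:
Block summaries:
  L0: def={m,s} ue=∅
  L1: def={e,s,w} ue={s}
  L2: def={c,w} ue=∅
  L3: def={w} ue={s}
  L4: def={m} ue={m,w}

Backward fixpoint:
  L0: in=∅ out={m,s}
  L1: in={s} out=∅
  L2: in={m,s} out={m,s,w}
  L3: in={m,s} out={m,w}
  L4: in={m,w} out=∅

Interference:
  c: {m,s,w}
  e: {s,w}
  m: {c,s,w}
  s: {c,e,m,w}
  w: {c,e,m,s}

Colouring:
  {c,m,s,w} pairwise interfere (4-clique) ⇒ χ ≥ 4
  4-colouring: R0={s}  R1={w}  R2={c,e}  R3={m}
  χ = 4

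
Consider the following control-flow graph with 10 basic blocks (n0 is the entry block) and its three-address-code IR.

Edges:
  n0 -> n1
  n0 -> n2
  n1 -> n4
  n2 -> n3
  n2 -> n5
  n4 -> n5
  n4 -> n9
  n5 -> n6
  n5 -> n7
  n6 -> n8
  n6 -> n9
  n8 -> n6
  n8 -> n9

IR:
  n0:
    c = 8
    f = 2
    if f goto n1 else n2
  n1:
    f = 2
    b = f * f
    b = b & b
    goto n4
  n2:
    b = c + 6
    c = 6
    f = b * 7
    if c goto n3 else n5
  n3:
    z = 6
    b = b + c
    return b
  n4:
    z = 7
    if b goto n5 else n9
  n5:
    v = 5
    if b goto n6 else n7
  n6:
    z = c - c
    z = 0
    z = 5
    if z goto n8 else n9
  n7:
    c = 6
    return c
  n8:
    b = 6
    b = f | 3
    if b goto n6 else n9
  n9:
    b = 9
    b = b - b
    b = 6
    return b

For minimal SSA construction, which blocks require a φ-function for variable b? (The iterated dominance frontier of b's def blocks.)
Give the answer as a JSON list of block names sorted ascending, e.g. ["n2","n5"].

idom tree: n1←n0 n2←n0 n3←n2 n4←n1 n5←n0 n6←n5 n7←n5 n8←n6 n9←n0
Dom at joins:
  n5: preds {n2,n4}: {n0,n2} ∩ {n0,n1,n4} = {n0}; idom=n0
  n6: preds {n5,n8}: {n0,n5} ∩ {n0,n5,n6,n8} = {n0,n5}; idom=n5
  n9: preds {n4,n6,n8}: {n0,n1,n4} ∩ {n0,n5,n6} ∩ {n0,n5,n6,n8} = {n0}; idom=n0

DF derivation:
  join n5 pred n2: n2 stop@n0
  join n5 pred n4: n4→n1 stop@n0
  join n6 pred n5: · stop@n5
  join n6 pred n8: n8→n6 stop@n5
  join n9 pred n4: n4→n1 stop@n0
  join n9 pred n6: n6→n5 stop@n0
  join n9 pred n8: n8→n6→n5 stop@n0
  n0 → ∅
  n1 → {n5,n9}
  n2 → {n5}
  n3 → ∅
  n4 → {n5,n9}
  n5 → {n9}
  n6 → {n6,n9}
  n7 → ∅
  n8 → {n6,n9}
  n9 → ∅

φ for b: defs {n1,n2,n3,n8,n9}
  DF⁺ = {n5,n6,n9}

Answer: ["n5", "n6", "n9"]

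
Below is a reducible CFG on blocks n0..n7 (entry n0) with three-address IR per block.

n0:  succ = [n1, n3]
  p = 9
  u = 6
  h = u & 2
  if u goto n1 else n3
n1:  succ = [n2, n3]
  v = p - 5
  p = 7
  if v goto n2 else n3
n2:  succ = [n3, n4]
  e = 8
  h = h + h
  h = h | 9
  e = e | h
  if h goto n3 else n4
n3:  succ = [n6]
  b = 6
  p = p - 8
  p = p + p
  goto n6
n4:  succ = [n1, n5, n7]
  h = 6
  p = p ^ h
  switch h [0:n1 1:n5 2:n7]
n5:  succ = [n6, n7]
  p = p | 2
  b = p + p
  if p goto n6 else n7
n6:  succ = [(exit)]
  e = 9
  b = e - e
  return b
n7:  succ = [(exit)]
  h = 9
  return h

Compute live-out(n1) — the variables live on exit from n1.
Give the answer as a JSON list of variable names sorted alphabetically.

Answer: ["h", "p"]

Derivation:
Per-block:
  n0 def {h,p,u} use ∅
  n1 def {p,v} use {p}
  n2 def {e,h} use {h}
  n3 def {b,p} use {p}
  n4 def {h,p} use {p}
  n5 def {b,p} use {p}
  n6 def {b,e} use ∅
  n7 def {h} use ∅

Backward fixpoint:
  n0 li=∅ lo={h,p}
  n1 li={h,p} lo={h,p}
  n2 li={h,p} lo={p}
  n3 li={p} lo=∅
  n4 li={p} lo={h,p}
  n5 li={p} lo=∅
  n6 li=∅ lo=∅
  n7 li=∅ lo=∅

live-out(n1) = ["h", "p"]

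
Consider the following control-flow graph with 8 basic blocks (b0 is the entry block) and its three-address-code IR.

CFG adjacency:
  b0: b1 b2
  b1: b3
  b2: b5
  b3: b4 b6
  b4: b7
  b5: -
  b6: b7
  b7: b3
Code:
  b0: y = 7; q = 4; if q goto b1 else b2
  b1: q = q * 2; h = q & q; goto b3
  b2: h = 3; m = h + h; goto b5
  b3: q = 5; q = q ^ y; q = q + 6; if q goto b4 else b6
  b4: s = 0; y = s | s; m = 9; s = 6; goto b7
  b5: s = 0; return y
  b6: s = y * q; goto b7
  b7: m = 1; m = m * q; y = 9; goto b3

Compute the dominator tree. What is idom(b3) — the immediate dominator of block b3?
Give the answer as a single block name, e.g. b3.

Answer: b1

Working:
idom tree: b1←b0 b2←b0 b3←b1 b4←b3 b5←b2 b6←b3 b7←b3
Join-block Dom:
  b3: preds {b1,b7}: {b0,b1} ∩ {b0,b1,b3,b7} = {b0,b1}; idom=b1
  b7: preds {b4,b6}: {b0,b1,b3,b4} ∩ {b0,b1,b3,b6} = {b0,b1,b3}; idom=b3

idom(b3) = b1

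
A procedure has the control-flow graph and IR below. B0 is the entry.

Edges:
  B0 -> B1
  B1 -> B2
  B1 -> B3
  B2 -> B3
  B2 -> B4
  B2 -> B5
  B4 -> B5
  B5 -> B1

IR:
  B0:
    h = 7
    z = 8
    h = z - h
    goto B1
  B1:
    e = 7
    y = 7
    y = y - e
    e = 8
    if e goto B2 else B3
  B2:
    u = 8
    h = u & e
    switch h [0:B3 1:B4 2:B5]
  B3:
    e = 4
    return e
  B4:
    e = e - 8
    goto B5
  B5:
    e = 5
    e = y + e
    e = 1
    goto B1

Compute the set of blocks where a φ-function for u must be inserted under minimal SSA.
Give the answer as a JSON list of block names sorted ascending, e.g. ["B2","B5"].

idom tree: B1←B0 B2←B1 B3←B1 B4←B2 B5←B2
Dom at joins:
  B1: preds {B0,B5}: {B0} ∩ {B0,B1,B2,B5} = {B0}; idom=B0
  B3: preds {B1,B2}: {B0,B1} ∩ {B0,B1,B2} = {B0,B1}; idom=B1
  B5: preds {B2,B4}: {B0,B1,B2} ∩ {B0,B1,B2,B4} = {B0,B1,B2}; idom=B2

DF walk-up:
  join B1 pred B0: · stop@B0
  join B1 pred B5: B5→B2→B1 stop@B0
  join B3 pred B1: · stop@B1
  join B3 pred B2: B2 stop@B1
  join B5 pred B2: · stop@B2
  join B5 pred B4: B4 stop@B2
  DF(B0)=∅
  DF(B1)={B1}
  DF(B2)={B1,B3}
  DF(B3)=∅
  DF(B4)={B5}
  DF(B5)={B1}

φ for u: defs {B2}
  DF⁺ = {B1,B3}

Answer: ["B1", "B3"]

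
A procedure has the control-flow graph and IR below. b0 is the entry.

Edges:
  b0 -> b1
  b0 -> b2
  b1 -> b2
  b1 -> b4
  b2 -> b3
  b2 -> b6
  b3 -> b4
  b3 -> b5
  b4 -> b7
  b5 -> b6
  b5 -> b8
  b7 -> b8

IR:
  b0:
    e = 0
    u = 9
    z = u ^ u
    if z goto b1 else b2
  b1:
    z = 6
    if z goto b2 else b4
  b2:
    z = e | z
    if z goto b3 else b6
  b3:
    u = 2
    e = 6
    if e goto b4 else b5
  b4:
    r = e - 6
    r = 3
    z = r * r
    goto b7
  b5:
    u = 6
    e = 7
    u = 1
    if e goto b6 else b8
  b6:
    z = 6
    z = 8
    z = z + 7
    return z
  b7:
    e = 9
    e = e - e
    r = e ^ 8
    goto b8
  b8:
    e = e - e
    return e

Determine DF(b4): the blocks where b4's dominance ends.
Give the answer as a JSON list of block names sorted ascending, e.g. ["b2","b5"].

idom tree: b1←b0 b2←b0 b3←b2 b4←b0 b5←b3 b6←b2 b7←b4 b8←b0
Dom at joins:
  b2: preds {b0,b1}: {b0} ∩ {b0,b1} = {b0}; idom=b0
  b4: preds {b1,b3}: {b0,b1} ∩ {b0,b2,b3} = {b0}; idom=b0
  b6: preds {b2,b5}: {b0,b2} ∩ {b0,b2,b3,b5} = {b0,b2}; idom=b2
  b8: preds {b5,b7}: {b0,b2,b3,b5} ∩ {b0,b4,b7} = {b0}; idom=b0

DF derivation:
  b2←b0: walk · to b0
  b2←b1: walk b1 to b0
  b4←b1: walk b1 to b0
  b4←b3: walk b3→b2 to b0
  b6←b2: walk · to b2
  b6←b5: walk b5→b3 to b2
  b8←b5: walk b5→b3→b2 to b0
  b8←b7: walk b7→b4 to b0
  DF(b0)=∅
  DF(b1)={b2,b4}
  DF(b2)={b4,b8}
  DF(b3)={b4,b6,b8}
  DF(b4)={b8}
  DF(b5)={b6,b8}
  DF(b6)=∅
  DF(b7)={b8}
  DF(b8)=∅

DF(b4) = ["b8"]

Answer: ["b8"]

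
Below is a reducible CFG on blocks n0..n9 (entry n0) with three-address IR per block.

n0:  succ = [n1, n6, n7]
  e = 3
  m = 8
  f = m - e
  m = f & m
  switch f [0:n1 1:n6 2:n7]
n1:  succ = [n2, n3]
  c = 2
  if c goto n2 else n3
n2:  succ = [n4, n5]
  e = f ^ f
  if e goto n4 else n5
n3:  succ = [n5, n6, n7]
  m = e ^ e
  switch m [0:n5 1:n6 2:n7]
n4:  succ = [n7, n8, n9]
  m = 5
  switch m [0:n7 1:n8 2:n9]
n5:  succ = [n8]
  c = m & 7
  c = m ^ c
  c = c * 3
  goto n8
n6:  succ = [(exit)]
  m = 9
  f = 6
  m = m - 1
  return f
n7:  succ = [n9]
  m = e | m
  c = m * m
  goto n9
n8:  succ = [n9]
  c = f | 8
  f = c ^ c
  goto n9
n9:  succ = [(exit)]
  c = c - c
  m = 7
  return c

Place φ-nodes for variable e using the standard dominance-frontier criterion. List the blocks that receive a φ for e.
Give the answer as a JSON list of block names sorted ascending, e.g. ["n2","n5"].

Answer: ["n5", "n7", "n8", "n9"]

Analysis:
idom tree: n1←n0 n2←n1 n3←n1 n4←n2 n5←n1 n6←n0 n7←n0 n8←n1 n9←n0
Dom at joins:
  n5: preds {n2,n3}: {n0,n1,n2} ∩ {n0,n1,n3} = {n0,n1}; idom=n1
  n6: preds {n0,n3}: {n0} ∩ {n0,n1,n3} = {n0}; idom=n0
  n7: preds {n0,n3,n4}: {n0} ∩ {n0,n1,n3} ∩ {n0,n1,n2,n4} = {n0}; idom=n0
  n8: preds {n4,n5}: {n0,n1,n2,n4} ∩ {n0,n1,n5} = {n0,n1}; idom=n1
  n9: preds {n4,n7,n8}: {n0,n1,n2,n4} ∩ {n0,n7} ∩ {n0,n1,n8} = {n0}; idom=n0

Frontier:
  n5←n2: walk n2 to n1
  n5←n3: walk n3 to n1
  n6←n0: walk · to n0
  n6←n3: walk n3→n1 to n0
  n7←n0: walk · to n0
  n7←n3: walk n3→n1 to n0
  n7←n4: walk n4→n2→n1 to n0
  n8←n4: walk n4→n2 to n1
  n8←n5: walk n5 to n1
  n9←n4: walk n4→n2→n1 to n0
  n9←n7: walk n7 to n0
  n9←n8: walk n8→n1 to n0
  DF(n0)=∅
  DF(n1)={n6,n7,n9}
  DF(n2)={n5,n7,n8,n9}
  DF(n3)={n5,n6,n7}
  DF(n4)={n7,n8,n9}
  DF(n5)={n8}
  DF(n6)=∅
  DF(n7)={n9}
  DF(n8)={n9}
  DF(n9)=∅

φ for e: defs {n0,n2}
  DF⁺ = {n5,n7,n8,n9}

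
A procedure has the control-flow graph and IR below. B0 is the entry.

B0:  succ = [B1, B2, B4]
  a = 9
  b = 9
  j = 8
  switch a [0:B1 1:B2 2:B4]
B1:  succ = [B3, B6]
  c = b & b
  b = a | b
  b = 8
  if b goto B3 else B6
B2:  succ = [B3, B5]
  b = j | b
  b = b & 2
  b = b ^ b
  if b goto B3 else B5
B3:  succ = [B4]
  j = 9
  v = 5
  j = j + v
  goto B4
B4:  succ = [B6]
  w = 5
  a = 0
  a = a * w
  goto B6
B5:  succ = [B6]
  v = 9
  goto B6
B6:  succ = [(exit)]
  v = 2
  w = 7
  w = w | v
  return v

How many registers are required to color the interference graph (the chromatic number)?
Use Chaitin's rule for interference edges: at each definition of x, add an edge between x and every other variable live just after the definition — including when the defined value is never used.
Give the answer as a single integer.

Answer: 3

Analysis:
Per-block:
  B0 def {a,b,j} use ∅
  B1 def {b,c} use {a,b}
  B2 def {b} use {b,j}
  B3 def {j,v} use ∅
  B4 def {a,w} use ∅
  B5 def {v} use ∅
  B6 def {v,w} use ∅

Liveness:
  B0: in=∅ out={a,b,j}
  B1: in={a,b} out=∅
  B2: in={b,j} out=∅
  B3: in=∅ out=∅
  B4: in=∅ out=∅
  B5: in=∅ out=∅
  B6: in=∅ out=∅

Conflict graph:
  a: {b,c,j,w}
  b: {a,c,j}
  c: {a,b}
  j: {a,b,v}
  v: {j,w}
  w: {a,v}

Registers:
  clique {a,b,c} ⇒ need ≥ 3
  3-colouring: c0={a,v}  c1={b,w}  c2={c,j}
  χ = 3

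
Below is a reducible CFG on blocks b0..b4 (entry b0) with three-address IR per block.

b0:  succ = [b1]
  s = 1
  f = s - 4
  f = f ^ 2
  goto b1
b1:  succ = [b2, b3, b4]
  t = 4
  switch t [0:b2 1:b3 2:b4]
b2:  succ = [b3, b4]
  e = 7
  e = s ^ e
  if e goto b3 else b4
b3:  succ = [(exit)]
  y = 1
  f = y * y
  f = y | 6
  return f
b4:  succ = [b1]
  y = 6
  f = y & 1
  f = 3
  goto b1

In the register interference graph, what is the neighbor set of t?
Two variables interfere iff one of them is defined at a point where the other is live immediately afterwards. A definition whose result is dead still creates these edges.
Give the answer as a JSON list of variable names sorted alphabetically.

Block summaries:
  b0 def {f,s} use ∅
  b1 def {t} use ∅
  b2 def {e} use {s}
  b3 def {f,y} use ∅
  b4 def {f,y} use ∅

Liveness:
  live b0: ∅→{s}
  live b1: {s}→{s}
  live b2: {s}→{s}
  live b3: ∅→∅
  live b4: {s}→{s}

Conflict graph:
  e — {s}
  f — {s,y}
  s — {e,f,t,y}
  t — {s}
  y — {f,s}

N(t) = ["s"]

Answer: ["s"]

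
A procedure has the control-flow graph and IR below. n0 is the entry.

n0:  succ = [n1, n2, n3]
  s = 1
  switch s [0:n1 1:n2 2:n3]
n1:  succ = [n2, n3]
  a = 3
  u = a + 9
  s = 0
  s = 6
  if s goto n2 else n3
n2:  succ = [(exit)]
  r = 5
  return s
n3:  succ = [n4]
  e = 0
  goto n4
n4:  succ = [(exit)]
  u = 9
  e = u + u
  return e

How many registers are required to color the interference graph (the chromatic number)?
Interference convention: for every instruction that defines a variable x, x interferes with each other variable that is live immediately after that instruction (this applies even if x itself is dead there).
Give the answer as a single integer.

Per-block:
  n0 def {s} use ∅
  n1 def {a,s,u} use ∅
  n2 def {r} use {s}
  n3 def {e} use ∅
  n4 def {e,u} use ∅

Liveness:
  n0: in=∅ out={s}
  n1: in=∅ out={s}
  n2: in={s} out=∅
  n3: in=∅ out=∅
  n4: in=∅ out=∅

Interference:
  a — ∅
  e — ∅
  r — {s}
  s — {r}
  u — ∅

Chromatic number:
  {r,s} pairwise interfere (2-clique) ⇒ χ ≥ 2
  assign a→r0 e→r0 r→r0 s→r1 u→r0 — no edge inside a register ⇒ χ ≤ 2
  χ = 2

Answer: 2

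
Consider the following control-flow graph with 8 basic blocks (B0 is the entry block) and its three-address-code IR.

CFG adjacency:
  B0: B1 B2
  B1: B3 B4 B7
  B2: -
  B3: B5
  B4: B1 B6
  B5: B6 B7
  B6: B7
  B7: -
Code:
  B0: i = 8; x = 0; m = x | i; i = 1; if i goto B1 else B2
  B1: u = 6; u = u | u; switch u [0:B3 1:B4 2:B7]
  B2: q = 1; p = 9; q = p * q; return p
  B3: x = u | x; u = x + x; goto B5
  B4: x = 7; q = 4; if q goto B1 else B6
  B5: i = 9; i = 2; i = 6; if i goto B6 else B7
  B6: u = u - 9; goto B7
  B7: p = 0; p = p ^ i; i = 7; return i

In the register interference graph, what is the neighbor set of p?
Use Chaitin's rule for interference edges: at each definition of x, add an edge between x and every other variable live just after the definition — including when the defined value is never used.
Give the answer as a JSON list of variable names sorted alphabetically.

def/use:
  B0: def={i,m,x} ue=∅
  B1: def={u} ue=∅
  B2: def={p,q} ue=∅
  B3: def={u,x} ue={u,x}
  B4: def={q,x} ue=∅
  B5: def={i} ue=∅
  B6: def={u} ue={u}
  B7: def={i,p} ue={i}

Liveness:
  live B0: ∅→{i,x}
  live B1: {i,x}→{i,u,x}
  live B2: ∅→∅
  live B3: {u,x}→{u}
  live B4: {i,u}→{i,u,x}
  live B5: {u}→{i,u}
  live B6: {i,u}→{i}
  live B7: {i}→∅

Interfere edges:
  i — {p,q,u,x}
  m — {x}
  p — {i,q}
  q — {i,p,u,x}
  u — {i,q,x}
  x — {i,m,q,u}

N(p) = ["i", "q"]

Answer: ["i", "q"]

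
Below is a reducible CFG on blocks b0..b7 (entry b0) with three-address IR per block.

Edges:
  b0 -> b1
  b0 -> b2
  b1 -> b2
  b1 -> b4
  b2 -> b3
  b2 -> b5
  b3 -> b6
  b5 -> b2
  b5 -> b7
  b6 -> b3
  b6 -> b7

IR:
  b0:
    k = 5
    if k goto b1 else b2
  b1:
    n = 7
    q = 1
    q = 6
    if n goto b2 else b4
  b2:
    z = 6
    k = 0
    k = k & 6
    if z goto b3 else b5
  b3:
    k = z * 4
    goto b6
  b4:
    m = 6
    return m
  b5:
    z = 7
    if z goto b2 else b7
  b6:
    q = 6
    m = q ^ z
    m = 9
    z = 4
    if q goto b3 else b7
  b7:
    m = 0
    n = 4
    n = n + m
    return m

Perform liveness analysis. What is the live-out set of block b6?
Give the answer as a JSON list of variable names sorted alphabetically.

Answer: ["z"]

Working:
Block summaries:
  b0: def={k} ue=∅
  b1: def={n,q} ue=∅
  b2: def={k,z} ue=∅
  b3: def={k} ue={z}
  b4: def={m} ue=∅
  b5: def={z} ue=∅
  b6: def={m,q,z} ue={z}
  b7: def={m,n} ue=∅

Liveness:
  b0 li=∅ lo=∅
  b1 li=∅ lo=∅
  b2 li=∅ lo={z}
  b3 li={z} lo={z}
  b4 li=∅ lo=∅
  b5 li=∅ lo=∅
  b6 li={z} lo={z}
  b7 li=∅ lo=∅

live-out(b6) = ["z"]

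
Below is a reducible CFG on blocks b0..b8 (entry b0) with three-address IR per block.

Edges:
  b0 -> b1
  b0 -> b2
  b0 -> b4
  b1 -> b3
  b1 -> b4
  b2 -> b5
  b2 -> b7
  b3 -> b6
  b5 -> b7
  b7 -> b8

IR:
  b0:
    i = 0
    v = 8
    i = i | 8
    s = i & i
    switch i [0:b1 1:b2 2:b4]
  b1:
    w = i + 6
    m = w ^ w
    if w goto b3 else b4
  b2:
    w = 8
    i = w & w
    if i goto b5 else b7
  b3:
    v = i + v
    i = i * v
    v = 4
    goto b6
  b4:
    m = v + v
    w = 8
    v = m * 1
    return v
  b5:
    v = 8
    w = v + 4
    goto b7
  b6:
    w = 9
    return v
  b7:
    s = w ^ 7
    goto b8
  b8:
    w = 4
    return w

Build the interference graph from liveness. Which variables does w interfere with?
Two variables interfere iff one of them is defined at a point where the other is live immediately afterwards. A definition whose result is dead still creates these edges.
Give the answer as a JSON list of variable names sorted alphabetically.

Block summaries:
  b0: {i,s,v} / ∅
  b1: {m,w} / {i}
  b2: {i,w} / ∅
  b3: {i,v} / {i,v}
  b4: {m,v,w} / {v}
  b5: {v,w} / ∅
  b6: {w} / {v}
  b7: {s} / {w}
  b8: {w} / ∅

Live sets:
  b0: in=∅ out={i,v}
  b1: in={i,v} out={i,v}
  b2: in=∅ out={w}
  b3: in={i,v} out={v}
  b4: in={v} out=∅
  b5: in=∅ out={w}
  b6: in={v} out=∅
  b7: in={w} out=∅
  b8: in=∅ out=∅

Conflict graph:
  i — {m,s,v,w}
  m — {i,v,w}
  s — {i,v}
  v — {i,m,s,w}
  w — {i,m,v}

N(w) = ["i", "m", "v"]

Answer: ["i", "m", "v"]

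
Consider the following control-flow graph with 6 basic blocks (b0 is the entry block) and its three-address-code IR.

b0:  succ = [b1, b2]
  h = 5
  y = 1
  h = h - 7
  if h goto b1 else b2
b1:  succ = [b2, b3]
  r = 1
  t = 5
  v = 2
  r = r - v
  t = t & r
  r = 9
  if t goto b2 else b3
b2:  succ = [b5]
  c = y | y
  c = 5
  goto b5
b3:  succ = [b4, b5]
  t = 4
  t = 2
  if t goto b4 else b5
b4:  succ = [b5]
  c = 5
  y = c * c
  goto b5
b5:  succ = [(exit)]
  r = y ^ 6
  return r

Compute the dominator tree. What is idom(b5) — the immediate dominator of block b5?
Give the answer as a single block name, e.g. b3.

idom tree: b1←b0 b2←b0 b3←b1 b4←b3 b5←b0
Dom at joins:
  b2: preds {b0,b1}: {b0} ∩ {b0,b1} = {b0}; idom=b0
  b5: preds {b2,b3,b4}: {b0,b2} ∩ {b0,b1,b3} ∩ {b0,b1,b3,b4} = {b0}; idom=b0

idom(b5) = b0

Answer: b0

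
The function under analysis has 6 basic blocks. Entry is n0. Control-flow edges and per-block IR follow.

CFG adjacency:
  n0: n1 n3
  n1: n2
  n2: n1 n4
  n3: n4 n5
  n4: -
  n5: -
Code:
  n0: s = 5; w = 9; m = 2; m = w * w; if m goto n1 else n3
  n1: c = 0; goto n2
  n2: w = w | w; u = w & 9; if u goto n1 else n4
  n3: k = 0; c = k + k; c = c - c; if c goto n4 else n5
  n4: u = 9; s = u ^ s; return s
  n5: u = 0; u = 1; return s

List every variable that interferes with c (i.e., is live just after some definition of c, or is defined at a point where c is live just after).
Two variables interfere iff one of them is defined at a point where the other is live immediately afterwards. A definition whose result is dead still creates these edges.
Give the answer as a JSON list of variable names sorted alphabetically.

Answer: ["s", "w"]

Analysis:
def/use:
  n0: def={m,s,w} ue=∅
  n1: def={c} ue=∅
  n2: def={u,w} ue={w}
  n3: def={c,k} ue=∅
  n4: def={s,u} ue={s}
  n5: def={u} ue={s}

Live sets:
  n0 li=∅ lo={s,w}
  n1 li={s,w} lo={s,w}
  n2 li={s,w} lo={s,w}
  n3 li={s} lo={s}
  n4 li={s} lo=∅
  n5 li={s} lo=∅

Interference:
  c↔{s,w}
  k↔{s}
  m↔{s,w}
  s↔{c,k,m,u,w}
  u↔{s,w}
  w↔{c,m,s,u}

N(c) = ["s", "w"]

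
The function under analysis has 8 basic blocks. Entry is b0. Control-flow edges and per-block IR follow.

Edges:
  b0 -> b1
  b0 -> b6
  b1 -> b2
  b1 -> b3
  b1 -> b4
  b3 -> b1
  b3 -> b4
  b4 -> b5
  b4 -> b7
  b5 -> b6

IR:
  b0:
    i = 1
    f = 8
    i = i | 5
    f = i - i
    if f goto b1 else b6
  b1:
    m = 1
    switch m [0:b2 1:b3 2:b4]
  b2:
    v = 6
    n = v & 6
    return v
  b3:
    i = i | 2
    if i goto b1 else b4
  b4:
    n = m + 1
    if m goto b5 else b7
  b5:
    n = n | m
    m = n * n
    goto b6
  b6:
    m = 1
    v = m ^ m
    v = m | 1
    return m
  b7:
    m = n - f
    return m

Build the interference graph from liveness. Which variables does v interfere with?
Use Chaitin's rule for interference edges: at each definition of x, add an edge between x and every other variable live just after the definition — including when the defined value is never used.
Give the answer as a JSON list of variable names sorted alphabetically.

Answer: ["m", "n"]

Analysis:
def/use:
  b0: def={f,i} ue=∅
  b1: def={m} ue=∅
  b2: def={n,v} ue=∅
  b3: def={i} ue={i}
  b4: def={n} ue={m}
  b5: def={m,n} ue={m,n}
  b6: def={m,v} ue=∅
  b7: def={m} ue={f,n}

Backward fixpoint:
  live b0: ∅→{f,i}
  live b1: {f,i}→{f,i,m}
  live b2: ∅→∅
  live b3: {f,i,m}→{f,i,m}
  live b4: {f,m}→{f,m,n}
  live b5: {m,n}→∅
  live b6: ∅→∅
  live b7: {f,n}→∅

Conflict graph:
  f: {i,m,n}
  i: {f,m}
  m: {f,i,n,v}
  n: {f,m,v}
  v: {m,n}

N(v) = ["m", "n"]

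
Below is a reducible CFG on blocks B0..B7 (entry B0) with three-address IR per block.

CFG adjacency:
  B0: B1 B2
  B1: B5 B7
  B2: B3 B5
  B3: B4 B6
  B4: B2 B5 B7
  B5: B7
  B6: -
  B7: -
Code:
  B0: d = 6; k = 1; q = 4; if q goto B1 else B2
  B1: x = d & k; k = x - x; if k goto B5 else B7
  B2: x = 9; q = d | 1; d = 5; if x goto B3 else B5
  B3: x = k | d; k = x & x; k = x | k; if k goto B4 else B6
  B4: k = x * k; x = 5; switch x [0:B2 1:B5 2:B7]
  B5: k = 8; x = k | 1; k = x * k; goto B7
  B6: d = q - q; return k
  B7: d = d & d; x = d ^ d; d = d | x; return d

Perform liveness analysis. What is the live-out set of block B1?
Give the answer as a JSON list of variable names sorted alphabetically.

Per-block:
  B0: def={d,k,q} ue=∅
  B1: def={k,x} ue={d,k}
  B2: def={d,q,x} ue={d}
  B3: def={k,x} ue={d,k}
  B4: def={k,x} ue={k,x}
  B5: def={k,x} ue=∅
  B6: def={d} ue={k,q}
  B7: def={d,x} ue={d}

Live sets:
  B0: in=∅ out={d,k}
  B1: in={d,k} out={d}
  B2: in={d,k} out={d,k,q}
  B3: in={d,k,q} out={d,k,q,x}
  B4: in={d,k,x} out={d,k}
  B5: in={d} out={d}
  B6: in={k,q} out=∅
  B7: in={d} out=∅

live-out(B1) = ["d"]

Answer: ["d"]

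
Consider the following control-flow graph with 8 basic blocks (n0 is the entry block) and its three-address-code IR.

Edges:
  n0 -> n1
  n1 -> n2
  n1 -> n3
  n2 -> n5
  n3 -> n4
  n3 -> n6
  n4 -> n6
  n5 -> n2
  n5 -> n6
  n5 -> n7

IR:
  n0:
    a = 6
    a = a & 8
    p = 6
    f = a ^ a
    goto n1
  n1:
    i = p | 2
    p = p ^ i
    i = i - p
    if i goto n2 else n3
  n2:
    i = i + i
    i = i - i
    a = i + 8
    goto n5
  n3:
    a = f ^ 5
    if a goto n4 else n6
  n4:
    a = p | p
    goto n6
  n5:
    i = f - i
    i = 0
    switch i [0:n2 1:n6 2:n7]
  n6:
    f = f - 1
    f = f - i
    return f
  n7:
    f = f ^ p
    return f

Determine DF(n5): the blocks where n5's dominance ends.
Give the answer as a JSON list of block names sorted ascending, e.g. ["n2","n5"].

Answer: ["n2", "n6"]

Analysis:
idom tree: n1←n0 n2←n1 n3←n1 n4←n3 n5←n2 n6←n1 n7←n5
Dom∩ at merges:
  n2: preds {n1,n5}: {n0,n1} ∩ {n0,n1,n2,n5} = {n0,n1}; idom=n1
  n6: preds {n3,n4,n5}: {n0,n1,n3} ∩ {n0,n1,n3,n4} ∩ {n0,n1,n2,n5} = {n0,n1}; idom=n1

Frontier:
  n2←n1: walk · to n1
  n2←n5: walk n5→n2 to n1
  n6←n3: walk n3 to n1
  n6←n4: walk n4→n3 to n1
  n6←n5: walk n5→n2 to n1
  n0 → ∅
  n1 → ∅
  n2 → {n2,n6}
  n3 → {n6}
  n4 → {n6}
  n5 → {n2,n6}
  n6 → ∅
  n7 → ∅

DF(n5) = ["n2", "n6"]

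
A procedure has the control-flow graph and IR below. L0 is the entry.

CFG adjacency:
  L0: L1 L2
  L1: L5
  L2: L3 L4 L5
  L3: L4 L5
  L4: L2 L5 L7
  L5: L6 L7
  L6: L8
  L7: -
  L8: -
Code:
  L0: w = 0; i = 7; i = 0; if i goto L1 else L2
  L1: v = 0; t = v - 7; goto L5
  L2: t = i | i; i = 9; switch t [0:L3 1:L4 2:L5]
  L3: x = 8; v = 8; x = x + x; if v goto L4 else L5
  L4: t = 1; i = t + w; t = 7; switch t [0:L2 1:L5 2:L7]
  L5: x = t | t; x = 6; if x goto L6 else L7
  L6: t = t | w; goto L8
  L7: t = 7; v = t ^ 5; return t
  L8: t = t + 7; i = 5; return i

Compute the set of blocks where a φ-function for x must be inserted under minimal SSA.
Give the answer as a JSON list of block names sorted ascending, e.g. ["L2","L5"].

Answer: ["L2", "L4", "L5", "L7"]

Working:
idom tree: L1←L0 L2←L0 L3←L2 L4←L2 L5←L0 L6←L5 L7←L0 L8←L6
Join-block Dom:
  L2: preds {L0,L4}: {L0} ∩ {L0,L2,L4} = {L0}; idom=L0
  L4: preds {L2,L3}: {L0,L2} ∩ {L0,L2,L3} = {L0,L2}; idom=L2
  L5: preds {L1,L2,L3,L4}: {L0,L1} ∩ {L0,L2} ∩ {L0,L2,L3} ∩ {L0,L2,L4} = {L0}; idom=L0
  L7: preds {L4,L5}: {L0,L2,L4} ∩ {L0,L5} = {L0}; idom=L0

Frontier:
  L2←L0: walk · to L0
  L2←L4: walk L4→L2 to L0
  L4←L2: walk · to L2
  L4←L3: walk L3 to L2
  L5←L1: walk L1 to L0
  L5←L2: walk L2 to L0
  L5←L3: walk L3→L2 to L0
  L5←L4: walk L4→L2 to L0
  L7←L4: walk L4→L2 to L0
  L7←L5: walk L5 to L0
  L0: DF=∅
  L1: DF={L5}
  L2: DF={L2,L5,L7}
  L3: DF={L4,L5}
  L4: DF={L2,L5,L7}
  L5: DF={L7}
  L6: DF=∅
  L7: DF=∅
  L8: DF=∅

φ for x: defs {L3,L5}
  DF⁺ = {L2,L4,L5,L7}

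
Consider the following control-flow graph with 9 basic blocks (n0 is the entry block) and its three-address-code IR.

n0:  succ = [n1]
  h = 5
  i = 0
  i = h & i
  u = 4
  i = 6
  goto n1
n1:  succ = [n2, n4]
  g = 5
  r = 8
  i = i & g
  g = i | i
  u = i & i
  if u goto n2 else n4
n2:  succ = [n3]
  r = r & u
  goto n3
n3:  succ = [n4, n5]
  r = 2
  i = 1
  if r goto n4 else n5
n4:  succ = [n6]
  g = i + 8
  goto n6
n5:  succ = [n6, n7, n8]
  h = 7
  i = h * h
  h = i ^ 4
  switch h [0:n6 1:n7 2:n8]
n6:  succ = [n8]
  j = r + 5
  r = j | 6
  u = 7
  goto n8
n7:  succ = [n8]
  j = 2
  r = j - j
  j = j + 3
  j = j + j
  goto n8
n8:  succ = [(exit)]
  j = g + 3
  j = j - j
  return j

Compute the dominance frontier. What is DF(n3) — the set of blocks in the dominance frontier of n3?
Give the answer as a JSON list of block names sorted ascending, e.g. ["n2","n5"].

Answer: ["n4", "n6", "n8"]

Analysis:
idom tree: n1←n0 n2←n1 n3←n2 n4←n1 n5←n3 n6←n1 n7←n5 n8←n1
Join-block Dom:
  n4: preds {n1,n3}: {n0,n1} ∩ {n0,n1,n2,n3} = {n0,n1}; idom=n1
  n6: preds {n4,n5}: {n0,n1,n4} ∩ {n0,n1,n2,n3,n5} = {n0,n1}; idom=n1
  n8: preds {n5,n6,n7}: {n0,n1,n2,n3,n5} ∩ {n0,n1,n6} ∩ {n0,n1,n2,n3,n5,n7} = {n0,n1}; idom=n1

DF derivation:
  n4←n1: walk · to n1
  n4←n3: walk n3→n2 to n1
  n6←n4: walk n4 to n1
  n6←n5: walk n5→n3→n2 to n1
  n8←n5: walk n5→n3→n2 to n1
  n8←n6: walk n6 to n1
  n8←n7: walk n7→n5→n3→n2 to n1
  n0 → ∅
  n1 → ∅
  n2 → {n4,n6,n8}
  n3 → {n4,n6,n8}
  n4 → {n6}
  n5 → {n6,n8}
  n6 → {n8}
  n7 → {n8}
  n8 → ∅

DF(n3) = ["n4", "n6", "n8"]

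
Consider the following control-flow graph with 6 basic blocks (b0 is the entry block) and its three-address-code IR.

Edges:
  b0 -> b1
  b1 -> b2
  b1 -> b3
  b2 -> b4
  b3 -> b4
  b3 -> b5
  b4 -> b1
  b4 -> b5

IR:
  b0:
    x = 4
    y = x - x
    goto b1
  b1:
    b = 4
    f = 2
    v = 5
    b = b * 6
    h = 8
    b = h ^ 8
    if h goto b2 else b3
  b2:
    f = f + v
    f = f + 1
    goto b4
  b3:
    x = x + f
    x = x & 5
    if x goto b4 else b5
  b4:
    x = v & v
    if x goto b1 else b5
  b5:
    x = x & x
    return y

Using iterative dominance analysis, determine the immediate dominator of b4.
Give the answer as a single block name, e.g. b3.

idom tree: b1←b0 b2←b1 b3←b1 b4←b1 b5←b1
Dom at joins:
  b1: preds {b0,b4}: {b0} ∩ {b0,b1,b4} = {b0}; idom=b0
  b4: preds {b2,b3}: {b0,b1,b2} ∩ {b0,b1,b3} = {b0,b1}; idom=b1
  b5: preds {b3,b4}: {b0,b1,b3} ∩ {b0,b1,b4} = {b0,b1}; idom=b1

idom(b4) = b1

Answer: b1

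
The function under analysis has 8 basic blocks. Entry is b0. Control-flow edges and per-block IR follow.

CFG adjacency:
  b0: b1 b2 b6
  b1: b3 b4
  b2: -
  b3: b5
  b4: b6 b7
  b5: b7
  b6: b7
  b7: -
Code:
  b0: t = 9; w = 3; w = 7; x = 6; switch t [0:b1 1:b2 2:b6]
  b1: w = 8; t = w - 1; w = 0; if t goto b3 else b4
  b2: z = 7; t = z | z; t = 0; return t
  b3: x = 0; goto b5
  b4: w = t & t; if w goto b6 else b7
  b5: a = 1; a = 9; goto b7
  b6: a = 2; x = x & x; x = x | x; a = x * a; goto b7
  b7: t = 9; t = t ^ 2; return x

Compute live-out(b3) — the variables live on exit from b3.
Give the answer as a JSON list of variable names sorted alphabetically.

def/use:
  b0 def {t,w,x} use ∅
  b1 def {t,w} use ∅
  b2 def {t,z} use ∅
  b3 def {x} use ∅
  b4 def {w} use {t}
  b5 def {a} use ∅
  b6 def {a,x} use {x}
  b7 def {t} use {x}

Backward fixpoint:
  b0 li=∅ lo={x}
  b1 li={x} lo={t,x}
  b2 li=∅ lo=∅
  b3 li=∅ lo={x}
  b4 li={t,x} lo={x}
  b5 li={x} lo={x}
  b6 li={x} lo={x}
  b7 li={x} lo=∅

live-out(b3) = ["x"]

Answer: ["x"]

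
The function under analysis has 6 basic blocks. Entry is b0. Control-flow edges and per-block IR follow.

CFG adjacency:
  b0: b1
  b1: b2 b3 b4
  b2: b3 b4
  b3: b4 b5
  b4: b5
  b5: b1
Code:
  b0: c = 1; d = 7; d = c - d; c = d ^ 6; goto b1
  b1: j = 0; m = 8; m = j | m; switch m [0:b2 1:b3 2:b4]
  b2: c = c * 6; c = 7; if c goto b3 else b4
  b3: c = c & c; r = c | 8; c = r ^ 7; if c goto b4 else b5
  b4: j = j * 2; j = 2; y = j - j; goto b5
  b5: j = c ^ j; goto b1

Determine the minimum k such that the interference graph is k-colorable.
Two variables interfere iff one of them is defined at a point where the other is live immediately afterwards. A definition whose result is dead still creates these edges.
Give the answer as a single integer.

Per-block:
  b0: {c,d} / ∅
  b1: {j,m} / ∅
  b2: {c} / {c}
  b3: {c,r} / {c}
  b4: {j,y} / {j}
  b5: {j} / {c,j}

Backward fixpoint:
  b0: in=∅ out={c}
  b1: in={c} out={c,j}
  b2: in={c,j} out={c,j}
  b3: in={c,j} out={c,j}
  b4: in={c,j} out={c,j}
  b5: in={c,j} out={c}

Interference:
  c: {d,j,m,y}
  d: {c}
  j: {c,m,r,y}
  m: {c,j}
  r: {j}
  y: {c,j}

Registers:
  {c,j,m} pairwise interfere (3-clique) ⇒ χ ≥ 3
  assign c→r0 d→r1 j→r1 m→r2 r→r0 y→r2 — no edge inside a register ⇒ χ ≤ 3
  χ = 3

Answer: 3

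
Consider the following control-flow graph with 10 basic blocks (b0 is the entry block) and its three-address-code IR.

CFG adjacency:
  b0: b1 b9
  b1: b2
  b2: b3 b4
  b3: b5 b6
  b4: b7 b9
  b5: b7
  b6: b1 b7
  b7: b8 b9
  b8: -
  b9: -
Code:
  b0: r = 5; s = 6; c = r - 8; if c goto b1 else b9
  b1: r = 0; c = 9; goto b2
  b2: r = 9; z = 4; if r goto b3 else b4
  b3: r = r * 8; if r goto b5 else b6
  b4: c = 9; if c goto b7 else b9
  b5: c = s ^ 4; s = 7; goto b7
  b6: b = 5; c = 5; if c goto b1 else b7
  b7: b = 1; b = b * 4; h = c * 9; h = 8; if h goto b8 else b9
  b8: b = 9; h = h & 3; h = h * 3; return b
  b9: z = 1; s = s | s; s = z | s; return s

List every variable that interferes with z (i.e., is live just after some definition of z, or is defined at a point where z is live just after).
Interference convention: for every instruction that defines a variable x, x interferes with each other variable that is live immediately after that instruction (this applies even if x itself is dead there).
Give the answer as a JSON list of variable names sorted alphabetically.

Answer: ["r", "s"]

Derivation:
def/use:
  b0: def={c,r,s} ue=∅
  b1: def={c,r} ue=∅
  b2: def={r,z} ue=∅
  b3: def={r} ue={r}
  b4: def={c} ue=∅
  b5: def={c,s} ue={s}
  b6: def={b,c} ue=∅
  b7: def={b,h} ue={c}
  b8: def={b,h} ue={h}
  b9: def={s,z} ue={s}

Backward fixpoint:
  b0: in=∅ out={s}
  b1: in={s} out={s}
  b2: in={s} out={r,s}
  b3: in={r,s} out={s}
  b4: in={s} out={c,s}
  b5: in={s} out={c,s}
  b6: in={s} out={c,s}
  b7: in={c,s} out={h,s}
  b8: in={h} out=∅
  b9: in={s} out=∅

Conflict graph:
  b — {c,h,s}
  c — {b,s}
  h — {b,s}
  r — {s,z}
  s — {b,c,h,r,z}
  z — {r,s}

N(z) = ["r", "s"]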